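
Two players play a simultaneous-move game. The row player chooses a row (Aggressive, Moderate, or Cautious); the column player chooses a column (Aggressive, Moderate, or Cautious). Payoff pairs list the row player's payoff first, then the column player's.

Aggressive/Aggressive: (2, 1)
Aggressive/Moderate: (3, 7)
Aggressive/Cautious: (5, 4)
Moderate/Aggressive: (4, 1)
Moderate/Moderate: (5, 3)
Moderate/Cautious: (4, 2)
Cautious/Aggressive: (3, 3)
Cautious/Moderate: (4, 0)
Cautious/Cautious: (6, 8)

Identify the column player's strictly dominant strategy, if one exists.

No strictly dominant strategy

Check whether one of the column player's strategies beats all alternatives regardless of what the opponent does.
Aggressive is not dominant: against Aggressive, Moderate gives 7 > 1.
Moderate is not dominant: against Cautious, Aggressive gives 3 > 0.
Cautious is not dominant: against Aggressive, Moderate gives 7 > 4.
No single strategy is best against every opponent action.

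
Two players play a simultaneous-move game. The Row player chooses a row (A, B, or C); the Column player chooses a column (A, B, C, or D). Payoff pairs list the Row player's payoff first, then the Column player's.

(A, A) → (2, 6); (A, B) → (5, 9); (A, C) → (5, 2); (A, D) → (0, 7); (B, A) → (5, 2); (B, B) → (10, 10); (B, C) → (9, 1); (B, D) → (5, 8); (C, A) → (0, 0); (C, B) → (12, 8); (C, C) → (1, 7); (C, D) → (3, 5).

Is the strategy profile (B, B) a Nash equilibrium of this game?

Holding the Column player at B: the Row player gets 10 from B but could get 12 by switching to C. The Row player has a profitable deviation.

No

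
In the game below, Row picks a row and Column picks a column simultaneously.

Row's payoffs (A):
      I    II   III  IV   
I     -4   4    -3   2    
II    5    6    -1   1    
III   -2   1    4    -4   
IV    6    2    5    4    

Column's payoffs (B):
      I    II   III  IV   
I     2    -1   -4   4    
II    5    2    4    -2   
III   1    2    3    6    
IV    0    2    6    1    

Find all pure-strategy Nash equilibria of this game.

A profile is a Nash equilibrium when each player is best-responding to the other.
Row's best responses — vs I: IV (payoff 6); vs II: II (payoff 6); vs III: IV (payoff 5); vs IV: IV (payoff 4).
Column's best responses — vs I: IV (payoff 4); vs II: I (payoff 5); vs III: IV (payoff 6); vs IV: III (payoff 6).
The only mutual best response is (IV, III); neither player gains by switching there.

(IV, III)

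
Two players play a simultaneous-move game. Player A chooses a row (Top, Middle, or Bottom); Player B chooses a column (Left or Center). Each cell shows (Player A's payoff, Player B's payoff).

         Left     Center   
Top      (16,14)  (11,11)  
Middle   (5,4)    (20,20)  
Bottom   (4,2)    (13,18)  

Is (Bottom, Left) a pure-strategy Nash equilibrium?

No

Holding Player B at Left: Player A gets 4 from Bottom but could get 16 by switching to Top. Player A has a profitable deviation.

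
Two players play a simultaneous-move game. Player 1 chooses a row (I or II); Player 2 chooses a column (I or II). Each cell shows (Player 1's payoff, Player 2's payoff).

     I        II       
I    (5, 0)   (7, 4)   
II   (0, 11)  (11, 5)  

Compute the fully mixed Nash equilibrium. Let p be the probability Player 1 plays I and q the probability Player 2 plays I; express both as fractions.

p = 3/5, q = 4/9

Each player's mixing probability is pinned down by making the *other* player indifferent.
Player 2 indifferent between I and II: p·0 + (1−p)·11 = p·4 + (1−p)·5 ⟹ 11 + (-11)p = 5 + (-1)p ⟹ p = 3/5.
Player 1 indifferent between I and II: q·5 + (1−q)·7 = q·0 + (1−q)·11 ⟹ 7 + (-2)q = 11 + (-11)q ⟹ q = 4/9.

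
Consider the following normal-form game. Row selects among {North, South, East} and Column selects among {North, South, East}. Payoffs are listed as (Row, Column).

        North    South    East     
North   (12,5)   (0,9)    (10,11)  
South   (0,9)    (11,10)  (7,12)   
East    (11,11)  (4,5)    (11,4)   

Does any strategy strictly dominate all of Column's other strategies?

None

Check whether one of Column's strategies beats all alternatives regardless of what the opponent does.
North is not dominant: against North, South gives 9 > 5.
South is not dominant: against North, East gives 11 > 9.
East is not dominant: against East, North gives 11 > 4.
No single strategy is best against every opponent action.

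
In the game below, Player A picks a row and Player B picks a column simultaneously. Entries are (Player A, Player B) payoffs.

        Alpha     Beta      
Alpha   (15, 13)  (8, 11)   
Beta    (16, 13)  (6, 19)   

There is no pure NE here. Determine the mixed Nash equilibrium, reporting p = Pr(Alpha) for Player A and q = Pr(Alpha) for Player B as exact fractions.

In a mixed NE each player is indifferent between their pure strategies, so the opponent's mix sets the indifference.
Player B indifferent between Alpha and Beta: p·13 + (1−p)·13 = p·11 + (1−p)·19 ⟹ 13 + 0p = 19 + (-8)p ⟹ p = 3/4.
Player A indifferent between Alpha and Beta: q·15 + (1−q)·8 = q·16 + (1−q)·6 ⟹ 8 + 7q = 6 + 10q ⟹ q = 2/3.

p = 3/4, q = 2/3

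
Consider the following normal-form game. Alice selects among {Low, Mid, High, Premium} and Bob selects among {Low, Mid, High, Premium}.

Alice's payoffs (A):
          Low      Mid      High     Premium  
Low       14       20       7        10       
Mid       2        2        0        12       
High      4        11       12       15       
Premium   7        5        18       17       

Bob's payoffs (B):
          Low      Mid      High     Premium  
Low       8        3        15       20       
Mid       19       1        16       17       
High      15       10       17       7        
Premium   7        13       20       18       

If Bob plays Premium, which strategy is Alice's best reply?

Premium

With Bob fixed at Premium, Alice's payoffs are: Low → 10, Mid → 12, High → 15, Premium → 17.
The maximum is 17, achieved by Premium.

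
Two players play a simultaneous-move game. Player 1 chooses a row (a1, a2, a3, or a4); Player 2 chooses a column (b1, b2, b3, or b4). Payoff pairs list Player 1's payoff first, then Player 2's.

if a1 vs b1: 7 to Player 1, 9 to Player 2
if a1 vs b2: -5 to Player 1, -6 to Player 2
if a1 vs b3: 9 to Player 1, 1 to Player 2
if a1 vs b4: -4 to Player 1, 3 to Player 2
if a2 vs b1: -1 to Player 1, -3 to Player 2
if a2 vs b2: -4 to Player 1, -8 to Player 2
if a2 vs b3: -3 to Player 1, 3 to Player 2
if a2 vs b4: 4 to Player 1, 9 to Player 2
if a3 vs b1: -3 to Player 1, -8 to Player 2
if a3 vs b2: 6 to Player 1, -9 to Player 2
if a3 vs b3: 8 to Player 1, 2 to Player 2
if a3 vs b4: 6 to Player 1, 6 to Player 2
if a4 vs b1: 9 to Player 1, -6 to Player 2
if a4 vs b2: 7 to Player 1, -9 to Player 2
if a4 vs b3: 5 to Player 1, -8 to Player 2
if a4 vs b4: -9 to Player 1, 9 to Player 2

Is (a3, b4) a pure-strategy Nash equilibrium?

Yes

Holding Player 2 at b4: Player 1 gets 6 from a3, versus -4 from a1, 4 from a2, -9 from a4. No profitable deviation for Player 1.
Holding Player 1 at a3: Player 2 gets 6 from b4, versus -8 from b1, -9 from b2, 2 from b3. No profitable deviation for Player 2 either.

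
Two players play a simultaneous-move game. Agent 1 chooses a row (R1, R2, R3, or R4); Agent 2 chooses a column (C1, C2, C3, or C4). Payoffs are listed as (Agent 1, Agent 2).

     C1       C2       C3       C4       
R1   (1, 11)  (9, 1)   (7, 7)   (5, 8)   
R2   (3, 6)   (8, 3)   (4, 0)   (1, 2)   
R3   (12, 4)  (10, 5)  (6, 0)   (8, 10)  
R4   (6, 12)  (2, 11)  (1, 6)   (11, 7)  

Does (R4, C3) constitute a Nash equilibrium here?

No

Holding Agent 2 at C3: Agent 1 gets 1 from R4 but could get 7 by switching to R1. Agent 1 has a profitable deviation.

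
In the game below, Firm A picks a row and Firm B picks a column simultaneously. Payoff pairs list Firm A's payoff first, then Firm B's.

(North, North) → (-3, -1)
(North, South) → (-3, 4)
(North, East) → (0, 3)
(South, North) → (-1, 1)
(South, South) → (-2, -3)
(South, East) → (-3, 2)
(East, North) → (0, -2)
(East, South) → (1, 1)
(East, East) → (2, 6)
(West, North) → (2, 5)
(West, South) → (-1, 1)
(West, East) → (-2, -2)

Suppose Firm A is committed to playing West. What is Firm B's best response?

With Firm A fixed at West, Firm B's payoffs are: North → 5, South → 1, East → -2.
The maximum is 5, achieved by North.

North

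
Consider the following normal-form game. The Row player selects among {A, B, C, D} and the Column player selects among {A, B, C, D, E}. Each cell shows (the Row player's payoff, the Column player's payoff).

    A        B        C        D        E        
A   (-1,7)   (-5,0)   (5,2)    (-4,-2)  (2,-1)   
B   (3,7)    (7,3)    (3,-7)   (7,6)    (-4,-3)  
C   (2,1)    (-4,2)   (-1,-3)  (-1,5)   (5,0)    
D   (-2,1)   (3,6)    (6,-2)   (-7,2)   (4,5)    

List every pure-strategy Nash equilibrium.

(B, A)

A profile is a Nash equilibrium when each player is best-responding to the other.
The Row player's best responses — vs A: B (payoff 3); vs B: B (payoff 7); vs C: D (payoff 6); vs D: B (payoff 7); vs E: C (payoff 5).
The Column player's best responses — vs A: A (payoff 7); vs B: A (payoff 7); vs C: D (payoff 5); vs D: B (payoff 6).
The only mutual best response is (B, A); neither player gains by switching there.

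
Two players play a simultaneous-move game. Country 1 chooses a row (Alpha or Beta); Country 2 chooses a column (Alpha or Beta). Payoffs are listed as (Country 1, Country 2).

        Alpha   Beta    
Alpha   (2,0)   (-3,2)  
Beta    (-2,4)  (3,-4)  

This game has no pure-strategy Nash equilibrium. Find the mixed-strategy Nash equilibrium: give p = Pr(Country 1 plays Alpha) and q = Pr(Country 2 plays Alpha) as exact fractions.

p = 4/5, q = 3/5

Each player's mixing probability is pinned down by making the *other* player indifferent.
Country 2 indifferent between Alpha and Beta: p·0 + (1−p)·4 = p·2 + (1−p)·(-4) ⟹ 4 + (-4)p = (-4) + 6p ⟹ p = 4/5.
Country 1 indifferent between Alpha and Beta: q·2 + (1−q)·(-3) = q·(-2) + (1−q)·3 ⟹ (-3) + 5q = 3 + (-5)q ⟹ q = 3/5.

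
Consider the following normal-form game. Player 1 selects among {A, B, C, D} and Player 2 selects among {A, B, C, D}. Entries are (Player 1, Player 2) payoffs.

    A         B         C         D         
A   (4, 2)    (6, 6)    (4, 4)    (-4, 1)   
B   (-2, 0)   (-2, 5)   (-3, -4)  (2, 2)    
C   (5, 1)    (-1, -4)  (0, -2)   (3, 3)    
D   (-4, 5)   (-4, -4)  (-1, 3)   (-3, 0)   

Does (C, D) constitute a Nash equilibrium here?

Holding Player 2 at D: Player 1 gets 3 from C, versus -4 from A, 2 from B, -3 from D. No profitable deviation for Player 1.
Holding Player 1 at C: Player 2 gets 3 from D, versus 1 from A, -4 from B, -2 from C. No profitable deviation for Player 2 either.

Yes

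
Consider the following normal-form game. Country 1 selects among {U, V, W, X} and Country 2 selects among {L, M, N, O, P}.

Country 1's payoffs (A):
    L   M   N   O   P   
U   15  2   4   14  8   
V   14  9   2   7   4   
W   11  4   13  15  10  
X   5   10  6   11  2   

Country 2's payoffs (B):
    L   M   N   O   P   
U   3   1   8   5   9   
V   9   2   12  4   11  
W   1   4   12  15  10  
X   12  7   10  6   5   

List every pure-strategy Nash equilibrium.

A profile is a Nash equilibrium when each player is best-responding to the other.
Country 1's best responses — vs L: U (payoff 15); vs M: X (payoff 10); vs N: W (payoff 13); vs O: W (payoff 15); vs P: W (payoff 10).
Country 2's best responses — vs U: P (payoff 9); vs V: N (payoff 12); vs W: O (payoff 15); vs X: L (payoff 12).
The only mutual best response is (W, O); neither player gains by switching there.

(W, O)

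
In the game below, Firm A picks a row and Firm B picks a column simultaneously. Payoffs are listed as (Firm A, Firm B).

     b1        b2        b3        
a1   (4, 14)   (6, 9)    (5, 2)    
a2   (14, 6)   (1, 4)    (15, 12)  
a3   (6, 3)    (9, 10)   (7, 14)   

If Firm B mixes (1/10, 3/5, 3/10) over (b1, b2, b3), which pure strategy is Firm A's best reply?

Firm A's best reply maximizes expected payoff against the mix.
a1: (1/10)·4 + (3/5)·6 + (3/10)·5 = 11/2
a2: (1/10)·14 + (3/5)·1 + (3/10)·15 = 13/2
a3: (1/10)·6 + (3/5)·9 + (3/10)·7 = 81/10
Highest expected payoff is 81/10, from a3.

a3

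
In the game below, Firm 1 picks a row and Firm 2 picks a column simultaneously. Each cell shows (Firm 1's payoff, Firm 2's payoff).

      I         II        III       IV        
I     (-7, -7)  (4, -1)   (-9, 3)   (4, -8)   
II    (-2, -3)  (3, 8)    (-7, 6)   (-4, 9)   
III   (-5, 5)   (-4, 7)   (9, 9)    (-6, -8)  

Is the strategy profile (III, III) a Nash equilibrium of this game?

Holding Firm 2 at III: Firm 1 gets 9 from III, versus -9 from I, -7 from II. No profitable deviation for Firm 1.
Holding Firm 1 at III: Firm 2 gets 9 from III, versus 5 from I, 7 from II, -8 from IV. No profitable deviation for Firm 2 either.

Yes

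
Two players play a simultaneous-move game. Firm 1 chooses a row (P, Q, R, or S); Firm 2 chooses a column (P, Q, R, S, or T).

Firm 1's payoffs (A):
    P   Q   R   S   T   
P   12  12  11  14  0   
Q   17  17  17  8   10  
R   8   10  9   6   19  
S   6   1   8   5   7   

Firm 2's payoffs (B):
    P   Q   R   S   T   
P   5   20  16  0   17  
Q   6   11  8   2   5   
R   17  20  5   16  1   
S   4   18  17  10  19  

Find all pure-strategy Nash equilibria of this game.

Find each player's best response to every opponent strategy; NE are the intersections.
Firm 1's best responses — vs P: Q (payoff 17); vs Q: Q (payoff 17); vs R: Q (payoff 17); vs S: P (payoff 14); vs T: R (payoff 19).
Firm 2's best responses — vs P: Q (payoff 20); vs Q: Q (payoff 11); vs R: Q (payoff 20); vs S: T (payoff 19).
The only mutual best response is (Q, Q); neither player gains by switching there.

(Q, Q)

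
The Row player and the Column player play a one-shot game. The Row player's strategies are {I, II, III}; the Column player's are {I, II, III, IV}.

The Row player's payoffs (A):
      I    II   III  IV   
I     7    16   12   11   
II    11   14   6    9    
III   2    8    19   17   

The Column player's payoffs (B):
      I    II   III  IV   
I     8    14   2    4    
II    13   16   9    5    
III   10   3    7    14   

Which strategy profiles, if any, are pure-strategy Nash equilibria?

(I, II) and (III, IV)

A profile is a Nash equilibrium when each player is best-responding to the other.
The Row player's best responses — vs I: II (payoff 11); vs II: I (payoff 16); vs III: III (payoff 19); vs IV: III (payoff 17).
The Column player's best responses — vs I: II (payoff 14); vs II: II (payoff 16); vs III: IV (payoff 14).
Mutual best responses occur at (I, II) and (III, IV); at each, neither player gains by switching.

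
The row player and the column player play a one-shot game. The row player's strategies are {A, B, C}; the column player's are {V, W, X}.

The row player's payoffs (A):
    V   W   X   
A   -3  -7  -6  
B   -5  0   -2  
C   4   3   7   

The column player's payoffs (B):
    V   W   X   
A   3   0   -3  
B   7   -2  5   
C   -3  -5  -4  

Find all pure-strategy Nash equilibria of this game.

(C, V)

Check mutual best responses: a cell is a NE iff neither player can gain by unilaterally deviating.
The row player's best responses — vs V: C (payoff 4); vs W: C (payoff 3); vs X: C (payoff 7).
The column player's best responses — vs A: V (payoff 3); vs B: V (payoff 7); vs C: V (payoff -3).
The only mutual best response is (C, V); neither player gains by switching there.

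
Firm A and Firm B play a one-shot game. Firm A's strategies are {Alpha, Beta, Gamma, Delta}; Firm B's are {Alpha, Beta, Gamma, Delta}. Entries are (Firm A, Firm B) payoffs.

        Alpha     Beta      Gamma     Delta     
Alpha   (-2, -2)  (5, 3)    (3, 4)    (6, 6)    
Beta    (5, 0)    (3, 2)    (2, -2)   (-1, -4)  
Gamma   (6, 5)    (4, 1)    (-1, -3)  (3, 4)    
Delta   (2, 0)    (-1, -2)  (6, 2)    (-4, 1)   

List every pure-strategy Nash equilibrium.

Find each player's best response to every opponent strategy; NE are the intersections.
Firm A's best responses — vs Alpha: Gamma (payoff 6); vs Beta: Alpha (payoff 5); vs Gamma: Delta (payoff 6); vs Delta: Alpha (payoff 6).
Firm B's best responses — vs Alpha: Delta (payoff 6); vs Beta: Beta (payoff 2); vs Gamma: Alpha (payoff 5); vs Delta: Gamma (payoff 2).
Mutual best responses occur at (Alpha, Delta), (Gamma, Alpha), and (Delta, Gamma); at each, neither player gains by switching.

(Alpha, Delta), (Gamma, Alpha), and (Delta, Gamma)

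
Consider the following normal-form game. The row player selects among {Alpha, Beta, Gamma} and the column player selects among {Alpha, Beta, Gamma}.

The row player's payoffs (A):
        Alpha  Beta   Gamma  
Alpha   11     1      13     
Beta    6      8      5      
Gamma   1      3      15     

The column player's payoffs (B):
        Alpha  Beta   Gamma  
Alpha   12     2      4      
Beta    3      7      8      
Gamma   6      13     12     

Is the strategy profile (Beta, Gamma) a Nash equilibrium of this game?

No

Holding the column player at Gamma: the row player gets 5 from Beta but could get 15 by switching to Gamma. The row player has a profitable deviation.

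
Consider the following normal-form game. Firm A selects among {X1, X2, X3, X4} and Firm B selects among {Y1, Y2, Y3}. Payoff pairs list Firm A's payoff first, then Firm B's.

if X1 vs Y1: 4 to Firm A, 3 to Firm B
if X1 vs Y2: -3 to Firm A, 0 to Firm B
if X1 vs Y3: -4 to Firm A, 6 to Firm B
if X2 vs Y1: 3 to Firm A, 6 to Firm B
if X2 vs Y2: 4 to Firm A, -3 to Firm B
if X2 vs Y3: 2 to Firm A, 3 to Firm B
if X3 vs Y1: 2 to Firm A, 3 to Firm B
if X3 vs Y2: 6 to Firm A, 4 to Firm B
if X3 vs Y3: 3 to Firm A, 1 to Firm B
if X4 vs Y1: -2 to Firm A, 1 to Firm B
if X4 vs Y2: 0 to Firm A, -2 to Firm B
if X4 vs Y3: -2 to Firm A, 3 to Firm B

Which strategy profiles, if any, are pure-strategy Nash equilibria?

(X3, Y2)

Find each player's best response to every opponent strategy; NE are the intersections.
Firm A's best responses — vs Y1: X1 (payoff 4); vs Y2: X3 (payoff 6); vs Y3: X3 (payoff 3).
Firm B's best responses — vs X1: Y3 (payoff 6); vs X2: Y1 (payoff 6); vs X3: Y2 (payoff 4); vs X4: Y3 (payoff 3).
The only mutual best response is (X3, Y2); neither player gains by switching there.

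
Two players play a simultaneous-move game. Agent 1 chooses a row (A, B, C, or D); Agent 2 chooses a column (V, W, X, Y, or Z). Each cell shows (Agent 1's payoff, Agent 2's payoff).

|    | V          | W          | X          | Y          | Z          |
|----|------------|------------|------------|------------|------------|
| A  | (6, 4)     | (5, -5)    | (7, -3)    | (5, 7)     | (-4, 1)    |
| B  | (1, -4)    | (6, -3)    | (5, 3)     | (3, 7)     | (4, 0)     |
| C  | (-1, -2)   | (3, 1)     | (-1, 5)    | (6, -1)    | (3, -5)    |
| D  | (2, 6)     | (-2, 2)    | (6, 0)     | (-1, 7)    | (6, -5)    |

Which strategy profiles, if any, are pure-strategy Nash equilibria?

Find each player's best response to every opponent strategy; NE are the intersections.
Agent 1's best responses — vs V: A (payoff 6); vs W: B (payoff 6); vs X: A (payoff 7); vs Y: C (payoff 6); vs Z: D (payoff 6).
Agent 2's best responses — vs A: Y (payoff 7); vs B: Y (payoff 7); vs C: X (payoff 5); vs D: Y (payoff 7).
No cell has both players best-responding. For instance, Agent 1's best reply to Y is C, but against C Agent 2 prefers X over Y.

None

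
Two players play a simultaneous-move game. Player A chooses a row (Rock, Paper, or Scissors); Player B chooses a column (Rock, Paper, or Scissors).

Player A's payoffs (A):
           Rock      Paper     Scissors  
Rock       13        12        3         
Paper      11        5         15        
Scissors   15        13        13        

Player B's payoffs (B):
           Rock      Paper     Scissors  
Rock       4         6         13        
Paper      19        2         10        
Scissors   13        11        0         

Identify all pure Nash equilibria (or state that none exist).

(Scissors, Rock)

A profile is a Nash equilibrium when each player is best-responding to the other.
Player A's best responses — vs Rock: Scissors (payoff 15); vs Paper: Scissors (payoff 13); vs Scissors: Paper (payoff 15).
Player B's best responses — vs Rock: Scissors (payoff 13); vs Paper: Rock (payoff 19); vs Scissors: Rock (payoff 13).
The only mutual best response is (Scissors, Rock); neither player gains by switching there.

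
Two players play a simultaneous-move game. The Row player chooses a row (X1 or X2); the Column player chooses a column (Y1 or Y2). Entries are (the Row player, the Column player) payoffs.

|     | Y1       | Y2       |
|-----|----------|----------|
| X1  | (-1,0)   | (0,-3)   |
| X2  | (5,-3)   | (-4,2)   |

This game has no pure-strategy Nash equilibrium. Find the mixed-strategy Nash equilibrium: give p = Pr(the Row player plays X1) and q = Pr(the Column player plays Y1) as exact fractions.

p = 5/8, q = 2/5

Each player's mixing probability is pinned down by making the *other* player indifferent.
The Column player indifferent between Y1 and Y2: p·0 + (1−p)·(-3) = p·(-3) + (1−p)·2 ⟹ (-3) + 3p = 2 + (-5)p ⟹ p = 5/8.
The Row player indifferent between X1 and X2: q·(-1) + (1−q)·0 = q·5 + (1−q)·(-4) ⟹ 0 + (-1)q = (-4) + 9q ⟹ q = 2/5.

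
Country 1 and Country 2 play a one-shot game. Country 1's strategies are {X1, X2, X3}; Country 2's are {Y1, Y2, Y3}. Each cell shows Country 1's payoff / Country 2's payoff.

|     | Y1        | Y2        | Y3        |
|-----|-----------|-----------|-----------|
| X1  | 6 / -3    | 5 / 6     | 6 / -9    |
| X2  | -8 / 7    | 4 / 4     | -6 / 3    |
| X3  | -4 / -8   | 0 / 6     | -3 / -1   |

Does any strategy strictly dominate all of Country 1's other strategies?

X1

Check whether one of Country 1's strategies beats all alternatives regardless of what the opponent does.
X1 strictly dominates: vs Y1: 6 > each of {-8, -4}; vs Y2: 5 > each of {4, 0}; vs Y3: 6 > each of {-6, -3}.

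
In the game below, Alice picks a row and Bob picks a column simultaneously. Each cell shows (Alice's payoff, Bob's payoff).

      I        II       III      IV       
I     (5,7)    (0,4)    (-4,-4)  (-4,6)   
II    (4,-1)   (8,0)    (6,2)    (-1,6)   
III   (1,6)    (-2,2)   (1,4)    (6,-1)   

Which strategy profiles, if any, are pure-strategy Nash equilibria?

Check mutual best responses: a cell is a NE iff neither player can gain by unilaterally deviating.
Alice's best responses — vs I: I (payoff 5); vs II: II (payoff 8); vs III: II (payoff 6); vs IV: III (payoff 6).
Bob's best responses — vs I: I (payoff 7); vs II: IV (payoff 6); vs III: I (payoff 6).
The only mutual best response is (I, I); neither player gains by switching there.

(I, I)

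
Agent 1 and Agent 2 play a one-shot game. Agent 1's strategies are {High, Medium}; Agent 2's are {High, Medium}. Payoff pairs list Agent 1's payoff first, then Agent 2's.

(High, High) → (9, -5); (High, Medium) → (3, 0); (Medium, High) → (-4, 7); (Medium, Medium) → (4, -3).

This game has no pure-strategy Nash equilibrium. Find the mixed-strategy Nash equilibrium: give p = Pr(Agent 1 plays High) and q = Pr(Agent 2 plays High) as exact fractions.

p = 2/3, q = 1/14

In a mixed NE each player is indifferent between their pure strategies, so the opponent's mix sets the indifference.
Agent 2 indifferent between High and Medium: p·(-5) + (1−p)·7 = p·0 + (1−p)·(-3) ⟹ 7 + (-12)p = (-3) + 3p ⟹ p = 2/3.
Agent 1 indifferent between High and Medium: q·9 + (1−q)·3 = q·(-4) + (1−q)·4 ⟹ 3 + 6q = 4 + (-8)q ⟹ q = 1/14.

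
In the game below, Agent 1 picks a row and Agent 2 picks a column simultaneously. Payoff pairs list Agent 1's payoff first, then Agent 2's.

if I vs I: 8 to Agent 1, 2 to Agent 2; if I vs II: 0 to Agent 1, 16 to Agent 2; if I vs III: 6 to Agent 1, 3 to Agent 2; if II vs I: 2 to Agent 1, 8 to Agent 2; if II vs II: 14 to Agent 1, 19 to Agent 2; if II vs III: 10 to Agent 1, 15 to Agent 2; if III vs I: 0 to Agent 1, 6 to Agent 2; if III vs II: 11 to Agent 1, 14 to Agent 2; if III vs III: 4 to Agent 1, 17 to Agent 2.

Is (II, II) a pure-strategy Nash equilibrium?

Yes

Holding Agent 2 at II: Agent 1 gets 14 from II, versus 0 from I, 11 from III. No profitable deviation for Agent 1.
Holding Agent 1 at II: Agent 2 gets 19 from II, versus 8 from I, 15 from III. No profitable deviation for Agent 2 either.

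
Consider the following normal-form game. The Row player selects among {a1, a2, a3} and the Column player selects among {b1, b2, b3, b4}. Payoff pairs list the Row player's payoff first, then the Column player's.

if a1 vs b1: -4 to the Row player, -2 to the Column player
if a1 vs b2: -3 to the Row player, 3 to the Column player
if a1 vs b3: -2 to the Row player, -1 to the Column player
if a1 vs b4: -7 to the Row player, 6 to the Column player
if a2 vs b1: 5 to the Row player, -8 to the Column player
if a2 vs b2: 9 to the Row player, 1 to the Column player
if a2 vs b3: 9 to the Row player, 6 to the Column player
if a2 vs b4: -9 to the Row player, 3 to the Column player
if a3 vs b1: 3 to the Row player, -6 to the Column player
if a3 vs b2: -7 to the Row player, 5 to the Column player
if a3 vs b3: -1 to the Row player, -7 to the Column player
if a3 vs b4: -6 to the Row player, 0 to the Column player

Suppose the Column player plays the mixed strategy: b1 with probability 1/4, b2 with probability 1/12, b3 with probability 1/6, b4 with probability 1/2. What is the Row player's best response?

Compute the Row player's expected payoff from each pure strategy against the given mix.
a1: (1/4)·(-4) + (1/12)·(-3) + (1/6)·(-2) + (1/2)·(-7) = -61/12
a2: (1/4)·5 + (1/12)·9 + (1/6)·9 + (1/2)·(-9) = -1
a3: (1/4)·3 + (1/12)·(-7) + (1/6)·(-1) + (1/2)·(-6) = -3
Highest expected payoff is -1, from a2.

a2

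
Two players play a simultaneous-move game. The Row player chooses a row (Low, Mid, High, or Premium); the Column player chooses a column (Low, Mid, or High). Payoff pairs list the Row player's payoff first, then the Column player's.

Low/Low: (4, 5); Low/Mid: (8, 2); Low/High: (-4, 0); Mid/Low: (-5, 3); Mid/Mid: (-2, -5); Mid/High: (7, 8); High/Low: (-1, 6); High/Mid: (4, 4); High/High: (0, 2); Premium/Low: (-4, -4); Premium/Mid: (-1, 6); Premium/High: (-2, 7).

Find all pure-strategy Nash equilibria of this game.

(Low, Low) and (Mid, High)

Check mutual best responses: a cell is a NE iff neither player can gain by unilaterally deviating.
The Row player's best responses — vs Low: Low (payoff 4); vs Mid: Low (payoff 8); vs High: Mid (payoff 7).
The Column player's best responses — vs Low: Low (payoff 5); vs Mid: High (payoff 8); vs High: Low (payoff 6); vs Premium: High (payoff 7).
Mutual best responses occur at (Low, Low) and (Mid, High); at each, neither player gains by switching.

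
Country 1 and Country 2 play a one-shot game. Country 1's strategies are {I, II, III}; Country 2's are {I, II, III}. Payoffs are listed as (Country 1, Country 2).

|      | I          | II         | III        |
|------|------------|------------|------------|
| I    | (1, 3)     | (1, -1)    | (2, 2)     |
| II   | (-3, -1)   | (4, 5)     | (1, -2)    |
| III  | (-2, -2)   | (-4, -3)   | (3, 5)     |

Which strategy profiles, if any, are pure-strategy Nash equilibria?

(I, I), (II, II), and (III, III)

Find each player's best response to every opponent strategy; NE are the intersections.
Country 1's best responses — vs I: I (payoff 1); vs II: II (payoff 4); vs III: III (payoff 3).
Country 2's best responses — vs I: I (payoff 3); vs II: II (payoff 5); vs III: III (payoff 5).
Mutual best responses occur at (I, I), (II, II), and (III, III); at each, neither player gains by switching.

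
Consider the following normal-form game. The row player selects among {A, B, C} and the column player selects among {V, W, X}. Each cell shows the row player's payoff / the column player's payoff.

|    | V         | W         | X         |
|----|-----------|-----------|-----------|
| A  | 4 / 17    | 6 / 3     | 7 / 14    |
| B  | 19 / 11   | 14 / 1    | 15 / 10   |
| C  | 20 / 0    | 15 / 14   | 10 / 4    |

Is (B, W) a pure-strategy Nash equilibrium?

No

Holding the column player at W: the row player gets 14 from B but could get 15 by switching to C. The row player has a profitable deviation.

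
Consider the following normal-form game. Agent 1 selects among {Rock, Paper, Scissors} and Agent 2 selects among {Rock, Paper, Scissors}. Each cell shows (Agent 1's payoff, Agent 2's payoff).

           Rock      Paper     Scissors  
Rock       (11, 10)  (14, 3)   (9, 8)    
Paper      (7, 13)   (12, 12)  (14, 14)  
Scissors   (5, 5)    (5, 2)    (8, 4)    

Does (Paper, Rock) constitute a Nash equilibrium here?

Holding Agent 2 at Rock: Agent 1 gets 7 from Paper but could get 11 by switching to Rock. Agent 1 has a profitable deviation.

No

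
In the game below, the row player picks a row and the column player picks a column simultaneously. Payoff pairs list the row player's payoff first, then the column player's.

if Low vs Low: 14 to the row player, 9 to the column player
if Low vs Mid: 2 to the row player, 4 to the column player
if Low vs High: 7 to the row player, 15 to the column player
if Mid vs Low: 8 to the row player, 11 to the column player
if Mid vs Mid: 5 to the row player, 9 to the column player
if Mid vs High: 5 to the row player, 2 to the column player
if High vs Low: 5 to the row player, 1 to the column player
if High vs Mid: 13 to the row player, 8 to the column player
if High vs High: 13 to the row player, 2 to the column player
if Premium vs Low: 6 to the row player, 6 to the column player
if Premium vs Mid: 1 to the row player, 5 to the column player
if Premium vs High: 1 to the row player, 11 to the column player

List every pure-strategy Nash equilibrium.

(High, Mid)

Check mutual best responses: a cell is a NE iff neither player can gain by unilaterally deviating.
The row player's best responses — vs Low: Low (payoff 14); vs Mid: High (payoff 13); vs High: High (payoff 13).
The column player's best responses — vs Low: High (payoff 15); vs Mid: Low (payoff 11); vs High: Mid (payoff 8); vs Premium: High (payoff 11).
The only mutual best response is (High, Mid); neither player gains by switching there.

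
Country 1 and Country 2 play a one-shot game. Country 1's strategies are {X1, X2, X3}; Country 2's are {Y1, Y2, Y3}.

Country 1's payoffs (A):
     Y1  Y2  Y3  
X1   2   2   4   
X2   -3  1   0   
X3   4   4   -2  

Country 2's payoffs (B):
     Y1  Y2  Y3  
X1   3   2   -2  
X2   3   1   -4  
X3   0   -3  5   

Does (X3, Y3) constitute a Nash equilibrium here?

No

Holding Country 2 at Y3: Country 1 gets -2 from X3 but could get 4 by switching to X1. Country 1 has a profitable deviation.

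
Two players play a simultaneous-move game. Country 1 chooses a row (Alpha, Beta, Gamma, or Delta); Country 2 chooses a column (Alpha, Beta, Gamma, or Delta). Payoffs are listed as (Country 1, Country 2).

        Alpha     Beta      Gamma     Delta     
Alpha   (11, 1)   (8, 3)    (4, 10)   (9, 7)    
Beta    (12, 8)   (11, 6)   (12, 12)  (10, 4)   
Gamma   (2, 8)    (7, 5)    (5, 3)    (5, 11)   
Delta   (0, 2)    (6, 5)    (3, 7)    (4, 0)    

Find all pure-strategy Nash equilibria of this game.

Check mutual best responses: a cell is a NE iff neither player can gain by unilaterally deviating.
Country 1's best responses — vs Alpha: Beta (payoff 12); vs Beta: Beta (payoff 11); vs Gamma: Beta (payoff 12); vs Delta: Beta (payoff 10).
Country 2's best responses — vs Alpha: Gamma (payoff 10); vs Beta: Gamma (payoff 12); vs Gamma: Delta (payoff 11); vs Delta: Gamma (payoff 7).
The only mutual best response is (Beta, Gamma); neither player gains by switching there.

(Beta, Gamma)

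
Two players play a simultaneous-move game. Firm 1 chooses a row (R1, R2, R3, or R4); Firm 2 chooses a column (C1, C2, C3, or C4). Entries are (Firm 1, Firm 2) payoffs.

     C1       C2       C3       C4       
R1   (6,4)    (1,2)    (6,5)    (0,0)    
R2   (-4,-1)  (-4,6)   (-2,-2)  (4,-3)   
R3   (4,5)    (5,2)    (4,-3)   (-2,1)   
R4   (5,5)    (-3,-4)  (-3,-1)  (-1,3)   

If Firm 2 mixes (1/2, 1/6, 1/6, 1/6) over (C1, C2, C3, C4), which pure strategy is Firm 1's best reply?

Firm 1's best reply maximizes expected payoff against the mix.
R1: (1/2)·6 + (1/6)·1 + (1/6)·6 + (1/6)·0 = 25/6
R2: (1/2)·(-4) + (1/6)·(-4) + (1/6)·(-2) + (1/6)·4 = -7/3
R3: (1/2)·4 + (1/6)·5 + (1/6)·4 + (1/6)·(-2) = 19/6
R4: (1/2)·5 + (1/6)·(-3) + (1/6)·(-3) + (1/6)·(-1) = 4/3
Highest expected payoff is 25/6, from R1.

R1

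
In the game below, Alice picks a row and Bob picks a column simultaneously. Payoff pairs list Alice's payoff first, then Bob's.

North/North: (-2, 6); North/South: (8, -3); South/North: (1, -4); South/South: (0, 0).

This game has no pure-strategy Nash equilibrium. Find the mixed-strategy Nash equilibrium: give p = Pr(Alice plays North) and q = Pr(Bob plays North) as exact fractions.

In a mixed NE each player is indifferent between their pure strategies, so the opponent's mix sets the indifference.
Bob indifferent between North and South: p·6 + (1−p)·(-4) = p·(-3) + (1−p)·0 ⟹ (-4) + 10p = 0 + (-3)p ⟹ p = 4/13.
Alice indifferent between North and South: q·(-2) + (1−q)·8 = q·1 + (1−q)·0 ⟹ 8 + (-10)q = 0 + 1q ⟹ q = 8/11.

p = 4/13, q = 8/11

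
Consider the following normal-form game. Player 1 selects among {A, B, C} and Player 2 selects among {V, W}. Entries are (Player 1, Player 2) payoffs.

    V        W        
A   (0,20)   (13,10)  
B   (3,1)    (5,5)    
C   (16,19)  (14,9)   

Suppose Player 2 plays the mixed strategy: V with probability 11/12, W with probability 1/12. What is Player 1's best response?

Compute Player 1's expected payoff from each pure strategy against the given mix.
A: (11/12)·0 + (1/12)·13 = 13/12
B: (11/12)·3 + (1/12)·5 = 19/6
C: (11/12)·16 + (1/12)·14 = 95/6
Highest expected payoff is 95/6, from C.

C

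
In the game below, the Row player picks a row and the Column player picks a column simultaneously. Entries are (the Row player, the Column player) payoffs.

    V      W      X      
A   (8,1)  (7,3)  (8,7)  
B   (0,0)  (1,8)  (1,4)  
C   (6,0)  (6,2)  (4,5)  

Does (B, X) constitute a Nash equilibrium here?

Holding the Column player at X: the Row player gets 1 from B but could get 8 by switching to A. The Row player has a profitable deviation.

No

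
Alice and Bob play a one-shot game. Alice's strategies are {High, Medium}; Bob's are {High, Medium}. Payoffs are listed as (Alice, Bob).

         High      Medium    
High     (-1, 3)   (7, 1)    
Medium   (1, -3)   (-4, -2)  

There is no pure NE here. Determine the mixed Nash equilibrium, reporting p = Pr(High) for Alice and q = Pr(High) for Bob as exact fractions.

p = 1/3, q = 11/13

In a mixed NE each player is indifferent between their pure strategies, so the opponent's mix sets the indifference.
Bob indifferent between High and Medium: p·3 + (1−p)·(-3) = p·1 + (1−p)·(-2) ⟹ (-3) + 6p = (-2) + 3p ⟹ p = 1/3.
Alice indifferent between High and Medium: q·(-1) + (1−q)·7 = q·1 + (1−q)·(-4) ⟹ 7 + (-8)q = (-4) + 5q ⟹ q = 11/13.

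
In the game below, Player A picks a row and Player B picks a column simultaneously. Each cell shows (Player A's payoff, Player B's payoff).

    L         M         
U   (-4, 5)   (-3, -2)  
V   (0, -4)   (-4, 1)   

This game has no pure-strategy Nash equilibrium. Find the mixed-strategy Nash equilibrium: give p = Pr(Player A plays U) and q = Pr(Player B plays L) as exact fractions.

Each player's mixing probability is pinned down by making the *other* player indifferent.
Player B indifferent between L and M: p·5 + (1−p)·(-4) = p·(-2) + (1−p)·1 ⟹ (-4) + 9p = 1 + (-3)p ⟹ p = 5/12.
Player A indifferent between U and V: q·(-4) + (1−q)·(-3) = q·0 + (1−q)·(-4) ⟹ (-3) + (-1)q = (-4) + 4q ⟹ q = 1/5.

p = 5/12, q = 1/5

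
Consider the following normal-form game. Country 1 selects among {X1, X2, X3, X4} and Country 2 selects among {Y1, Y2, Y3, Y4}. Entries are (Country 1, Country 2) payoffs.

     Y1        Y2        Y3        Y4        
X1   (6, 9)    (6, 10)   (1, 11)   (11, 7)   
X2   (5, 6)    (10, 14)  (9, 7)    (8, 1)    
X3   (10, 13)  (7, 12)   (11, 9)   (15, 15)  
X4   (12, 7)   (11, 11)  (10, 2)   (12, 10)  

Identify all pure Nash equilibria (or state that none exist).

(X3, Y4) and (X4, Y2)

A profile is a Nash equilibrium when each player is best-responding to the other.
Country 1's best responses — vs Y1: X4 (payoff 12); vs Y2: X4 (payoff 11); vs Y3: X3 (payoff 11); vs Y4: X3 (payoff 15).
Country 2's best responses — vs X1: Y3 (payoff 11); vs X2: Y2 (payoff 14); vs X3: Y4 (payoff 15); vs X4: Y2 (payoff 11).
Mutual best responses occur at (X3, Y4) and (X4, Y2); at each, neither player gains by switching.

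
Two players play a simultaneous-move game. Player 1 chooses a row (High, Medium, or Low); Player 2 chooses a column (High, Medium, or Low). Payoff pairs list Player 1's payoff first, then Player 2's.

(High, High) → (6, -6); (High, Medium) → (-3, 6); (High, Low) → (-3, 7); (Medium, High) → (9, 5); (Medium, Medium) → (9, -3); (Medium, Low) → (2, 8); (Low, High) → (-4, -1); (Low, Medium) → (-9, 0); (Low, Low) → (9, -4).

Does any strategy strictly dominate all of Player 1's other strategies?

None

Check whether one of Player 1's strategies beats all alternatives regardless of what the opponent does.
High is not dominant: against High, Medium gives 9 > 6.
Medium is not dominant: against Low, Low gives 9 > 2.
Low is not dominant: against High, High gives 6 > -4.
No single strategy is best against every opponent action.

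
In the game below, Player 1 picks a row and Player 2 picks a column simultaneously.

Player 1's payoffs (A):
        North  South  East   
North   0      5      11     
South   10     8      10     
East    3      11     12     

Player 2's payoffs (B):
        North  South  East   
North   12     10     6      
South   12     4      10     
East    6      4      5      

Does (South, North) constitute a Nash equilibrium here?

Holding Player 2 at North: Player 1 gets 10 from South, versus 0 from North, 3 from East. No profitable deviation for Player 1.
Holding Player 1 at South: Player 2 gets 12 from North, versus 4 from South, 10 from East. No profitable deviation for Player 2 either.

Yes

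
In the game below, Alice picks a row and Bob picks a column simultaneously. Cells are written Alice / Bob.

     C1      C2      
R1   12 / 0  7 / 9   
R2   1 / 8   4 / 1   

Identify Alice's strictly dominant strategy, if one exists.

R1

Check whether one of Alice's strategies beats all alternatives regardless of what the opponent does.
R1 strictly dominates: vs C1: 12 > 1; vs C2: 7 > 4.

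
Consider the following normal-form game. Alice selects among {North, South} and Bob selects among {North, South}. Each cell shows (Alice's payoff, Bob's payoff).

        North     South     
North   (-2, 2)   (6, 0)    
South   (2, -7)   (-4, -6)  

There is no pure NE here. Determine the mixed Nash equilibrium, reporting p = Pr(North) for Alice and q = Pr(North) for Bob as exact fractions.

In a mixed NE each player is indifferent between their pure strategies, so the opponent's mix sets the indifference.
Bob indifferent between North and South: p·2 + (1−p)·(-7) = p·0 + (1−p)·(-6) ⟹ (-7) + 9p = (-6) + 6p ⟹ p = 1/3.
Alice indifferent between North and South: q·(-2) + (1−q)·6 = q·2 + (1−q)·(-4) ⟹ 6 + (-8)q = (-4) + 6q ⟹ q = 5/7.

p = 1/3, q = 5/7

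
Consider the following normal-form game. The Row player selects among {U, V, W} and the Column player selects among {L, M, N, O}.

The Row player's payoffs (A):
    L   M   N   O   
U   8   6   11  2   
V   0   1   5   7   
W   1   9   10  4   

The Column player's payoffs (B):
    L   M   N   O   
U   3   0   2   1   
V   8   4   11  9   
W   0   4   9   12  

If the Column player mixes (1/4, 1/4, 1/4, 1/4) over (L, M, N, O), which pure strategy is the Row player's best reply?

Compute the Row player's expected payoff from each pure strategy against the given mix.
U: (1/4)·8 + (1/4)·6 + (1/4)·11 + (1/4)·2 = 27/4
V: (1/4)·0 + (1/4)·1 + (1/4)·5 + (1/4)·7 = 13/4
W: (1/4)·1 + (1/4)·9 + (1/4)·10 + (1/4)·4 = 6
Highest expected payoff is 27/4, from U.

U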